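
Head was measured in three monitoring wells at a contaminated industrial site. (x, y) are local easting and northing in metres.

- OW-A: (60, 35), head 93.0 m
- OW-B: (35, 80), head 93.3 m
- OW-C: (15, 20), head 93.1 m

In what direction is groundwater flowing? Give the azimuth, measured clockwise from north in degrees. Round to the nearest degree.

Differences from OW-A: to OW-B (Δx, Δy, Δh) = (-25, 45, +0.3); to OW-C = (-45, -15, +0.1).
Solve a·Δx + b·Δy = Δh: det = (-25)·(-15) − (-45)·45 = 2400.
∂h/∂x = [(+0.3)·(-15) − (+0.1)·45] / 2400 = -0.003750
∂h/∂y = [(-25)·(+0.1) − (-45)·(+0.3)] / 2400 = +0.004583
Flow direction (−∇h) has components (+0.003750 E, -0.004583 N).
Azimuth = atan2(E, N) = atan2(+0.003750, -0.004583) = 140.7° ≈ 141°.

141°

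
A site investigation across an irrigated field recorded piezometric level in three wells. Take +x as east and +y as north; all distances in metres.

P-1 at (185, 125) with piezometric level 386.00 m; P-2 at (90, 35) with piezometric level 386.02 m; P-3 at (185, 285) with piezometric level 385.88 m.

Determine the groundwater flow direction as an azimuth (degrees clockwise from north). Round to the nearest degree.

Taking P-1 as reference: P-2−P-1 = (-95, -90, +0.02); P-3−P-1 = (0, 160, -0.12).
Determinant of the coordinate differences = (-95)·160 − 0·(-90) = -15200.
∂h/∂x = [(+0.02)·160 − (-0.12)·(-90)] / -15200 = +0.0005000
∂h/∂y = [(-95)·(-0.12) − 0·(+0.02)] / -15200 = -0.0007500
Flow direction (−∇h) has components (-0.0005000 E, +0.0007500 N).
Azimuth = atan2(E, N) = atan2(-0.0005000, +0.0007500) = 326.3° ≈ 326°.

326°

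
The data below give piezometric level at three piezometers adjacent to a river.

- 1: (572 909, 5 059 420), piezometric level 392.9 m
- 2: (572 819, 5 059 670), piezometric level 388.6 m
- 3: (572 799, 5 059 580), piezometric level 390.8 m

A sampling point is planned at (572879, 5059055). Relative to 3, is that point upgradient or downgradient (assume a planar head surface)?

upgradient

Differences from 1: to 2 (Δx, Δy, Δh) = (-90, 250, -4.3); to 3 = (-110, 160, -2.1).
Solve a·Δx + b·Δy = Δh: det = (-90)·160 − (-110)·250 = 13100.
∂h/∂x = [(-4.3)·160 − (-2.1)·250] / 13100 = -0.01244
∂h/∂y = [(-90)·(-2.1) − (-110)·(-4.3)] / 13100 = -0.02168
Head at (572879, 5059055) = 392.9 + (-0.01244)·(-30) + (-0.02168)·(-365) = 401.19 m.
That is higher than the 390.8 m at 3, so the point is upgradient.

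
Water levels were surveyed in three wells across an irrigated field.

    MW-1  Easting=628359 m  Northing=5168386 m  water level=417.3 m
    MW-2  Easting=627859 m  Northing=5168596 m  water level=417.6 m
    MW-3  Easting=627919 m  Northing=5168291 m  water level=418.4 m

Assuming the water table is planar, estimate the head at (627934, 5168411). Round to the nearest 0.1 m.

With h = a·x + b·y + c and MW-1 as origin, the differences give:
  (-500)·a + 210·b = +0.3
  (-440)·a + (-95)·b = +1.1
Eliminate b (×(-95) and ×210, subtract): 139900·a = -259.50 → a = ∂h/∂x = -0.001855
Back-substitute: b = ∂h/∂y = -0.002988.
h(627934, 5168411) = 417.3 + (-0.001855)·(-425) + (-0.002988)·(25) = 417.3 +0.788 -0.075 = 418.014 m.

418.0 m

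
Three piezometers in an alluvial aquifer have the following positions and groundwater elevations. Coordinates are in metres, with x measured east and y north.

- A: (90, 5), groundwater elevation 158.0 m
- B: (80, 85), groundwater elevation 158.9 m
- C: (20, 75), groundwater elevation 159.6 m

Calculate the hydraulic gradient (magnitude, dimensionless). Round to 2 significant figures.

Differences from A: to B (Δx, Δy, Δh) = (-10, 80, +0.9); to C = (-70, 70, +1.6).
Determinant of the coordinate differences = (-10)·70 − (-70)·80 = 4900.
∂h/∂x = [(+0.9)·70 − (+1.6)·80] / 4900 = -0.01327
∂h/∂y = [(-10)·(+1.6) − (-70)·(+0.9)] / 4900 = +0.009592
|∇h| = √(-0.01327² + 0.009592²) = 0.01637

0.016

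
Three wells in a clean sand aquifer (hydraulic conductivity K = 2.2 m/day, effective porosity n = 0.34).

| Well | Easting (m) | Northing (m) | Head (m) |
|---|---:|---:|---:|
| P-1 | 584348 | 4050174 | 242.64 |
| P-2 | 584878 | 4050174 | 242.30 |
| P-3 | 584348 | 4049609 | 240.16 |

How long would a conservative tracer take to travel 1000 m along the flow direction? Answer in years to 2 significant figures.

95 years

∂h/∂x = (242.30 − 242.64) / (584878 − 584348) = -0.0006415
∂h/∂y = (240.16 − 242.64) / (4049609 − 4050174) = +0.004389
|∇h| = √(-0.0006415² + 0.004389²) = 0.004436
Seepage velocity v = K·i/n = 2.2 × 0.004436 / 0.34 = 0.0287 m/day.
t = 1000 / 0.0287 = 3.484e+04 days = 95.4 years.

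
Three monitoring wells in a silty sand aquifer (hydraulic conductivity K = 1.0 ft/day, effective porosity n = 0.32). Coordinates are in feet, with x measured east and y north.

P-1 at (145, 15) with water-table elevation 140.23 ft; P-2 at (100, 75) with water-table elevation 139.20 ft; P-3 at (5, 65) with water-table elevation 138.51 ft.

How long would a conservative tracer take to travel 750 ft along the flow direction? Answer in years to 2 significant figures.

Differences from P-1: to P-2 (Δx, Δy, Δh) = (-45, 60, -1.03); to P-3 = (-140, 50, -1.72).
Solve a·Δx + b·Δy = Δh: det = (-45)·50 − (-140)·60 = 6150.
∂h/∂x = [(-1.03)·50 − (-1.72)·60] / 6150 = +0.008407
∂h/∂y = [(-45)·(-1.72) − (-140)·(-1.03)] / 6150 = -0.01086
|∇h| = √(0.008407² + -0.01086²) = 0.01373
Seepage velocity v = K·i/n = 1.0 × 0.01373 / 0.32 = 0.04291 ft/day.
t = 750 / 0.04291 = 1.748e+04 days = 47.9 years.

48 years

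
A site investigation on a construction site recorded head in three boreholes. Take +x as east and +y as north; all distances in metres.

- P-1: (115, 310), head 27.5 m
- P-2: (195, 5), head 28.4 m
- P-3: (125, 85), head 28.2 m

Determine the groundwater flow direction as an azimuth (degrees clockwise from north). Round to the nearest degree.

013°

With h = a·x + b·y + c and P-1 as origin, the differences give:
  80·a + (-305)·b = +0.9
  10·a + (-225)·b = +0.7
Eliminate b (×(-225) and ×(-305), subtract): -14950·a = 11.00 → a = ∂h/∂x = -0.0007358
Back-substitute: b = ∂h/∂y = -0.003144.
Flow direction (−∇h) has components (+0.0007358 E, +0.003144 N).
Azimuth = atan2(E, N) = atan2(+0.0007358, +0.003144) = 13.2° ≈ 013°.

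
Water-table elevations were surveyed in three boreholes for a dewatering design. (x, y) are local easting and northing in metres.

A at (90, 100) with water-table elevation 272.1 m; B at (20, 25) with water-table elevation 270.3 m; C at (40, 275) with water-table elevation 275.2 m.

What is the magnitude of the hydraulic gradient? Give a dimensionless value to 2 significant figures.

Differences from A: to B (Δx, Δy, Δh) = (-70, -75, -1.8); to C = (-50, 175, +3.1).
Determinant of the coordinate differences = (-70)·175 − (-50)·(-75) = -16000.
∂h/∂x = [(-1.8)·175 − (+3.1)·(-75)] / -16000 = +0.005156
∂h/∂y = [(-70)·(+3.1) − (-50)·(-1.8)] / -16000 = +0.01919
|∇h| = √(0.005156² + 0.01919²) = 0.01987

0.020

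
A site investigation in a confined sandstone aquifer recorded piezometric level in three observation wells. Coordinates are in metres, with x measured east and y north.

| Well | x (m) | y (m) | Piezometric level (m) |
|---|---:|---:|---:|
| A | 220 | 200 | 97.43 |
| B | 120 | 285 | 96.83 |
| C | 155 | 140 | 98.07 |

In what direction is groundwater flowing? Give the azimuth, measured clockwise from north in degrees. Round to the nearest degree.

Differences from A: to B (Δx, Δy, Δh) = (-100, 85, -0.60); to C = (-65, -60, +0.64).
Solve a·Δx + b·Δy = Δh: det = (-100)·(-60) − (-65)·85 = 11525.
∂h/∂x = [(-0.60)·(-60) − (+0.64)·85] / 11525 = -0.001597
∂h/∂y = [(-100)·(+0.64) − (-65)·(-0.60)] / 11525 = -0.008937
Flow direction (−∇h) has components (+0.001597 E, +0.008937 N).
Azimuth = atan2(E, N) = atan2(+0.001597, +0.008937) = 10.1° ≈ 010°.

010°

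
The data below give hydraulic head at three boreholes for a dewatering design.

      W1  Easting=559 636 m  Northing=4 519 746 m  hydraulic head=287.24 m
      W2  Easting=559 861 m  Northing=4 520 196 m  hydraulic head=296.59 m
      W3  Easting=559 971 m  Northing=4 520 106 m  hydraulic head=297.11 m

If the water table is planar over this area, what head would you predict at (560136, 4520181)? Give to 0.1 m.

300.6 m

Three-point gradient (reference W1): Δ to W2 = (225, 450, +9.35), Δ to W3 = (335, 360, +9.87).
∂h/∂x = +0.01542, ∂h/∂y = +0.01307 (det = -69750).
h(560136, 4520181) = 287.24 + (+0.01542)·(500) + (+0.01307)·(435) = 287.24 +7.710 +5.685 = 300.634 m.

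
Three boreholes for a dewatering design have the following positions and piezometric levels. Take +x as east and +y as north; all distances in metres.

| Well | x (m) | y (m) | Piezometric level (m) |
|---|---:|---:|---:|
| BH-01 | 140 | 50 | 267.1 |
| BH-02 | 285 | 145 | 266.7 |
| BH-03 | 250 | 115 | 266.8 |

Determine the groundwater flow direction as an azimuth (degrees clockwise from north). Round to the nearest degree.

With h = a·x + b·y + c and BH-01 as origin, the differences give:
  145·a + 95·b = -0.4
  110·a + 65·b = -0.3
Eliminate b (×65 and ×95, subtract): -1025·a = 2.50 → a = ∂h/∂x = -0.002439
Back-substitute: b = ∂h/∂y = -0.0004878.
Flow direction (−∇h) has components (+0.002439 E, +0.0004878 N).
Azimuth = atan2(E, N) = atan2(+0.002439, +0.0004878) = 78.7° ≈ 079°.

079°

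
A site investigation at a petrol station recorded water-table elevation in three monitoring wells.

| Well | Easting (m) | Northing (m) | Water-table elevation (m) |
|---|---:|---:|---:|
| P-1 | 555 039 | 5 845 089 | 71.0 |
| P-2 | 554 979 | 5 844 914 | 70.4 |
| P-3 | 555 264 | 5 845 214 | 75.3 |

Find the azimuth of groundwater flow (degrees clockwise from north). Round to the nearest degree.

Taking P-1 as reference: P-2−P-1 = (-60, -175, -0.6); P-3−P-1 = (225, 125, +4.3).
Determinant of the coordinate differences = (-60)·125 − 225·(-175) = 31875.
∂h/∂x = [(-0.6)·125 − (+4.3)·(-175)] / 31875 = +0.02125
∂h/∂y = [(-60)·(+4.3) − 225·(-0.6)] / 31875 = -0.003859
Flow direction (−∇h) has components (-0.02125 E, +0.003859 N).
Azimuth = atan2(E, N) = atan2(-0.02125, +0.003859) = 280.3° ≈ 280°.

280°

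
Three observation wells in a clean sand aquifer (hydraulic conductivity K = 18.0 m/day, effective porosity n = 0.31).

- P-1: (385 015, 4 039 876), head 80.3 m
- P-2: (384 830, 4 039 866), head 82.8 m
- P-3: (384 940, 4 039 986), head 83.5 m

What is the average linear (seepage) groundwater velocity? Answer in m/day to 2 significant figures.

1.4 m/day

With h = a·x + b·y + c and P-1 as origin, the differences give:
  (-185)·a + (-10)·b = +2.5
  (-75)·a + 110·b = +3.2
Eliminate b (×110 and ×(-10), subtract): -21100·a = 307.00 → a = ∂h/∂x = -0.01455
Back-substitute: b = ∂h/∂y = +0.01917.
|∇h| = √(-0.01455² + 0.01917²) = 0.02407
Seepage velocity v = K·i/n = 18.0 × 0.02407 / 0.31 = 1.398 m/day.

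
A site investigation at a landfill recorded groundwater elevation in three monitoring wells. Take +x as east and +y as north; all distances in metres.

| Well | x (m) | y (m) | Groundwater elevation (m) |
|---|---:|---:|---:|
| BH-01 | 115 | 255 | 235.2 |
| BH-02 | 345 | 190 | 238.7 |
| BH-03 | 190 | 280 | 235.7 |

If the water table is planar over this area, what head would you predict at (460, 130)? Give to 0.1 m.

240.8 m

Three-point gradient (reference BH-01): Δ to BH-02 = (230, -65, +3.5), Δ to BH-03 = (75, 25, +0.5).
∂h/∂x = +0.01129, ∂h/∂y = -0.01388 (det = 10625).
h(460, 130) = 235.2 + (+0.01129)·(345) + (-0.01388)·(-125) = 235.2 +3.896 +1.735 = 240.832 m.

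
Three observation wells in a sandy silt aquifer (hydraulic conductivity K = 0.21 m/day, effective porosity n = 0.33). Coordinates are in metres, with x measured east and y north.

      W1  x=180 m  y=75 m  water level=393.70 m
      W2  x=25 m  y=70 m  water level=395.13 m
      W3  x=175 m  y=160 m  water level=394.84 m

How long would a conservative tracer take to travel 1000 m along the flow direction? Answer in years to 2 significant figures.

Three-point gradient (reference W1): Δ to W2 = (-155, -5, +1.43), Δ to W3 = (-5, 85, +1.14).
∂h/∂x = -0.009640, ∂h/∂y = +0.01284 (det = -13200).
|∇h| = √(-0.009640² + 0.01284²) = 0.01606
Seepage velocity v = K·i/n = 0.21 × 0.01606 / 0.33 = 0.01022 m/day.
t = 1000 / 0.01022 = 9.785e+04 days = 268 years.

270 years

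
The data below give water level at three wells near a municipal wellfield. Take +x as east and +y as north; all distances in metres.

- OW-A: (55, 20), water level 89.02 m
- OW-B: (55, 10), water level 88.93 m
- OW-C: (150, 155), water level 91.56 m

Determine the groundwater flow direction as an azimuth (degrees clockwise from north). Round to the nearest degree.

237°

Taking OW-A as reference: OW-B−OW-A = (0, -10, -0.09); OW-C−OW-A = (95, 135, +2.54).
Solve a·Δx + b·Δy = Δh: det = 0·135 − 95·(-10) = 950.
∂h/∂x = [(-0.09)·135 − (+2.54)·(-10)] / 950 = +0.01395
∂h/∂y = [0·(+2.54) − 95·(-0.09)] / 950 = +0.009000
Flow direction (−∇h) has components (-0.01395 E, -0.009000 N).
Azimuth = atan2(E, N) = atan2(-0.01395, -0.009000) = 237.2° ≈ 237°.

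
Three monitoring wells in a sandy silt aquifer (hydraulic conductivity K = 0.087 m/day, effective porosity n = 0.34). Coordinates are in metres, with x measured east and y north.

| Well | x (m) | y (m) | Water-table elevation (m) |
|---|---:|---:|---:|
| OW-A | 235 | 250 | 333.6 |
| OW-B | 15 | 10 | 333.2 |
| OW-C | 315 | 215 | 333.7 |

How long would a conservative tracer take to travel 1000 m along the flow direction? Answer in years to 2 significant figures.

Three-point gradient (reference OW-A): Δ to OW-B = (-220, -240, -0.4), Δ to OW-C = (80, -35, +0.1).
∂h/∂x = +0.001413, ∂h/∂y = +0.0003717 (det = 26900).
|∇h| = √(0.001413² + 0.0003717²) = 0.001461
Seepage velocity v = K·i/n = 0.087 × 0.001461 / 0.34 = 0.0003738 m/day.
t = 1000 / 0.0003738 = 2.675e+06 days = 7.32e+03 years.

7300 years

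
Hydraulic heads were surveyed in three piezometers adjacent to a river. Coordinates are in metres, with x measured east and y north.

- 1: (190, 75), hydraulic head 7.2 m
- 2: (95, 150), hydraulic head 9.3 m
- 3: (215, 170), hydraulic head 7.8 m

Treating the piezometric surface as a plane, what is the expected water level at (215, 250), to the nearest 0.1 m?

8.6 m

With h = a·x + b·y + c and 1 as origin, the differences give:
  (-95)·a + 75·b = +2.1
  25·a + 95·b = +0.6
Eliminate b (×95 and ×75, subtract): -10900·a = 154.50 → a = ∂h/∂x = -0.01417
Back-substitute: b = ∂h/∂y = +0.01005.
h(215, 250) = 7.2 + (-0.01417)·(25) + (+0.01005)·(175) = 7.2 -0.354 +1.758 = 8.604 m.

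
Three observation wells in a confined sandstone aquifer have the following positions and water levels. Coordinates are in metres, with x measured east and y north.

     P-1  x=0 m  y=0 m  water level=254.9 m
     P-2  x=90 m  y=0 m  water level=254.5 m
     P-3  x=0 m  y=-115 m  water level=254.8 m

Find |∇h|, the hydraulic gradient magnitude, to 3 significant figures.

0.00453

∂h/∂x = (254.5 − 254.9) / (90 − 0) = -0.004444
∂h/∂y = (254.8 − 254.9) / (-115 − 0) = +0.0008696
|∇h| = √(-0.004444² + 0.0008696²) = 0.004528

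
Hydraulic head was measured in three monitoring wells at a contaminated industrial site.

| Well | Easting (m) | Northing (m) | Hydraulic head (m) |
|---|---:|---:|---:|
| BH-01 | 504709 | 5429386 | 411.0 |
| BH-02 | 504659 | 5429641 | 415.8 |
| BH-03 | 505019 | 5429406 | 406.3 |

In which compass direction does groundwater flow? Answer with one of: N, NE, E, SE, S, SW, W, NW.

Differences from BH-01: to BH-02 (Δx, Δy, Δh) = (-50, 255, +4.8); to BH-03 = (310, 20, -4.7).
Solve a·Δx + b·Δy = Δh: det = (-50)·20 − 310·255 = -80050.
∂h/∂x = [(+4.8)·20 − (-4.7)·255] / -80050 = -0.01617
∂h/∂y = [(-50)·(-4.7) − 310·(+4.8)] / -80050 = +0.01565
Flow = −∇h = (+0.01617 east, -0.01565 north), which points southeast.

SE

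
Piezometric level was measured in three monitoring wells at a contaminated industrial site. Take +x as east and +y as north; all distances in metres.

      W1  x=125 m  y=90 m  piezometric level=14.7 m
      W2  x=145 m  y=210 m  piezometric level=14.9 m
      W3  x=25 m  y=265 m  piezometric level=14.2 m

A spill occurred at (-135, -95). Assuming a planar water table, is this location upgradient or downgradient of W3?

downgradient

Differences from W1: to W2 (Δx, Δy, Δh) = (20, 120, +0.2); to W3 = (-100, 175, -0.5).
Solve a·Δx + b·Δy = Δh: det = 20·175 − (-100)·120 = 15500.
∂h/∂x = [(+0.2)·175 − (-0.5)·120] / 15500 = +0.006129
∂h/∂y = [20·(-0.5) − (-100)·(+0.2)] / 15500 = +0.0006452
Head at (-135, -95) = 14.7 + (+0.006129)·(-260) + (+0.0006452)·(-185) = 12.99 m.
That is lower than the 14.2 m at W3, so the point is downgradient.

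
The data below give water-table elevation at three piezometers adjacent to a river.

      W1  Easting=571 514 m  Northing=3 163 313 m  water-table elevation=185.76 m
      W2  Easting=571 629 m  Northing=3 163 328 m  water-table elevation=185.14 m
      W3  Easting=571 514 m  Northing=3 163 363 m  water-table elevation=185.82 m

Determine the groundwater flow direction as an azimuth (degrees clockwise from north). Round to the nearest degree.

Taking W1 as reference: W2−W1 = (115, 15, -0.62); W3−W1 = (0, 50, +0.06).
Determinant of the coordinate differences = 115·50 − 0·15 = 5750.
∂h/∂x = [(-0.62)·50 − (+0.06)·15] / 5750 = -0.005548
∂h/∂y = [115·(+0.06) − 0·(-0.62)] / 5750 = +0.001200
Flow direction (−∇h) has components (+0.005548 E, -0.001200 N).
Azimuth = atan2(E, N) = atan2(+0.005548, -0.001200) = 102.2° ≈ 102°.

102°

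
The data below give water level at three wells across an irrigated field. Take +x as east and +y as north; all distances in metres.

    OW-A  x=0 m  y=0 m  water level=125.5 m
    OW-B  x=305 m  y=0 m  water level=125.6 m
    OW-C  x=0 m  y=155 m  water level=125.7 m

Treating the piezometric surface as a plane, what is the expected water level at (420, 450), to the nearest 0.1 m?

126.2 m

∂h/∂x = (125.6 − 125.5) / (305 − 0) = +0.0003279
∂h/∂y = (125.7 − 125.5) / (155 − 0) = +0.001290
h(420, 450) = 125.5 + (+0.0003279)·(420) + (+0.001290)·(450) = 125.5 +0.138 +0.581 = 126.218 m.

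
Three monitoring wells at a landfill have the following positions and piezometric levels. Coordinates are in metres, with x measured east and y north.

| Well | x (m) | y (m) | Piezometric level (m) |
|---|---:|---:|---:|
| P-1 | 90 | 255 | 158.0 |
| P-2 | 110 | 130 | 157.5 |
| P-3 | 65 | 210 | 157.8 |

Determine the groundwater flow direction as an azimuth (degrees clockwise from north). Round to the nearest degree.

189°

Three-point gradient (reference P-1): Δ to P-2 = (20, -125, -0.5), Δ to P-3 = (-25, -45, -0.2).
∂h/∂x = +0.0006211, ∂h/∂y = +0.004099 (det = -4025).
Flow direction (−∇h) has components (-0.0006211 E, -0.004099 N).
Azimuth = atan2(E, N) = atan2(-0.0006211, -0.004099) = 188.6° ≈ 189°.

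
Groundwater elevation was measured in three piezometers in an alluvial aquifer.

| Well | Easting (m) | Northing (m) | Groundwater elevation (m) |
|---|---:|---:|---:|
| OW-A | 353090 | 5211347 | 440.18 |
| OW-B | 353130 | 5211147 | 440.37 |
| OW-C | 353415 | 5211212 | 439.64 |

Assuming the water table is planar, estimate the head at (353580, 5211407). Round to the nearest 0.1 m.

Three-point gradient (reference OW-A): Δ to OW-B = (40, -200, +0.19), Δ to OW-C = (325, -135, -0.54).
∂h/∂x = -0.002242, ∂h/∂y = -0.001398 (det = 59600).
h(353580, 5211407) = 440.18 + (-0.002242)·(490) + (-0.001398)·(60) = 440.18 -1.099 -0.084 = 438.997 m.

439.0 m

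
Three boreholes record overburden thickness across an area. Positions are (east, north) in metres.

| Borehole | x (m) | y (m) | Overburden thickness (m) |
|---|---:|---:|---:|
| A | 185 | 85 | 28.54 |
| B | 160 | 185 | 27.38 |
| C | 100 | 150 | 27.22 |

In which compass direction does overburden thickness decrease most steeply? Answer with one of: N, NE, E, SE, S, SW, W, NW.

NW

Taking A as reference: B−A = (-25, 100, -1.16); C−A = (-85, 65, -1.32).
Solve a·Δx + b·Δy = Δd: det = (-25)·65 − (-85)·100 = 6875.
∂d/∂x = [(-1.16)·65 − (-1.32)·100] / 6875 = +0.008233
∂d/∂y = [(-25)·(-1.32) − (-85)·(-1.16)] / 6875 = -0.009542
Steepest decrease is along −∇f = (-0.008233 E, +0.009542 N) → northwest.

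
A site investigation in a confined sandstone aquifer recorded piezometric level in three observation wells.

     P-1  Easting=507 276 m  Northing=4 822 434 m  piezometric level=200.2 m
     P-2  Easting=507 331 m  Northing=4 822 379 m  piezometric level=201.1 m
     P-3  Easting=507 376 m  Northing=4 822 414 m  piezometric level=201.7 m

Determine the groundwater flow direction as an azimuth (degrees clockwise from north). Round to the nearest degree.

277°

Taking P-1 as reference: P-2−P-1 = (55, -55, +0.9); P-3−P-1 = (100, -20, +1.5).
Determinant of the coordinate differences = 55·(-20) − 100·(-55) = 4400.
∂h/∂x = [(+0.9)·(-20) − (+1.5)·(-55)] / 4400 = +0.01466
∂h/∂y = [55·(+1.5) − 100·(+0.9)] / 4400 = -0.001705
Flow direction (−∇h) has components (-0.01466 E, +0.001705 N).
Azimuth = atan2(E, N) = atan2(-0.01466, +0.001705) = 276.6° ≈ 277°.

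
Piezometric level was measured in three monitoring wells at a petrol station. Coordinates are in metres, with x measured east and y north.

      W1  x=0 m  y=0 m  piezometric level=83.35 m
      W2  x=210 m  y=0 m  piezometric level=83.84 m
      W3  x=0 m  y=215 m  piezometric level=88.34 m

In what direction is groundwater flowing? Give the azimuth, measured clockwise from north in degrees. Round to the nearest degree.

186°

∂h/∂x = (83.84 − 83.35) / (210 − 0) = +0.002333
∂h/∂y = (88.34 − 83.35) / (215 − 0) = +0.02321
Flow direction (−∇h) has components (-0.002333 E, -0.02321 N).
Azimuth = atan2(E, N) = atan2(-0.002333, -0.02321) = 185.7° ≈ 186°.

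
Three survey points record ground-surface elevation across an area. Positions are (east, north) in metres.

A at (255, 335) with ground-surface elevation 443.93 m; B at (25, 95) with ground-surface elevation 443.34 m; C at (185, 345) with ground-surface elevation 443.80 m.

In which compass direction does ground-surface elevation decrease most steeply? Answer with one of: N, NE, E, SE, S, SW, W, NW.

Taking A as reference: B−A = (-230, -240, -0.59); C−A = (-70, 10, -0.13).
Determinant of the coordinate differences = (-230)·10 − (-70)·(-240) = -19100.
∂z/∂x = [(-0.59)·10 − (-0.13)·(-240)] / -19100 = +0.001942
∂z/∂y = [(-230)·(-0.13) − (-70)·(-0.59)] / -19100 = +0.0005969
Steepest decrease is along −∇f = (-0.001942 E, -0.0005969 N) → west.

W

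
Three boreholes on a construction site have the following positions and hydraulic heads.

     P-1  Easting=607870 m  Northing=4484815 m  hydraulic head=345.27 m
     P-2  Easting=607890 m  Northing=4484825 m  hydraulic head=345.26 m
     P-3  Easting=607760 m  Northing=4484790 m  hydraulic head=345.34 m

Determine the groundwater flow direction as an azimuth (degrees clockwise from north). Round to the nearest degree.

124°

Differences from P-1: to P-2 (Δx, Δy, Δh) = (20, 10, -0.01); to P-3 = (-110, -25, +0.07).
Determinant of the coordinate differences = 20·(-25) − (-110)·10 = 600.
∂h/∂x = [(-0.01)·(-25) − (+0.07)·10] / 600 = -0.0007500
∂h/∂y = [20·(+0.07) − (-110)·(-0.01)] / 600 = +0.0005000
Flow direction (−∇h) has components (+0.0007500 E, -0.0005000 N).
Azimuth = atan2(E, N) = atan2(+0.0007500, -0.0005000) = 123.7° ≈ 124°.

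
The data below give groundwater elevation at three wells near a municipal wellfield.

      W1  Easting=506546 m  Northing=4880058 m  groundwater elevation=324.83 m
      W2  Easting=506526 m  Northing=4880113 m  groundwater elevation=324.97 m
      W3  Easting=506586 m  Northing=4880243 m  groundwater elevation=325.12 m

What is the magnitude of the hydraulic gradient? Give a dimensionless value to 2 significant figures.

0.0026

With h = a·x + b·y + c and W1 as origin, the differences give:
  (-20)·a + 55·b = +0.14
  40·a + 185·b = +0.29
Eliminate b (×185 and ×55, subtract): -5900·a = 9.950 → a = ∂h/∂x = -0.001686
Back-substitute: b = ∂h/∂y = +0.001932.
|∇h| = √(-0.001686² + 0.001932²) = 0.002564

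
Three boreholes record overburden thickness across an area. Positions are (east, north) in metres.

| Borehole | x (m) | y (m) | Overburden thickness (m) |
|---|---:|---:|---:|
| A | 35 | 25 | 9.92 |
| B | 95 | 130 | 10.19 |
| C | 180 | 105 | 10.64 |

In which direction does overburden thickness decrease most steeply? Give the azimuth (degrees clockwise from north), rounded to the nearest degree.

274°

With d = a·x + b·y + c and A as origin, the differences give:
  60·a + 105·b = +0.27
  145·a + 80·b = +0.72
Eliminate b (×80 and ×105, subtract): -10425·a = -54.000 → a = ∂d/∂x = +0.005180
Back-substitute: b = ∂d/∂y = -0.0003885.
Steepest decrease is along −∇f: components (-0.005180 E, +0.0003885 N).
Azimuth = atan2(-0.005180, +0.0003885) = 274.3° ≈ 274°.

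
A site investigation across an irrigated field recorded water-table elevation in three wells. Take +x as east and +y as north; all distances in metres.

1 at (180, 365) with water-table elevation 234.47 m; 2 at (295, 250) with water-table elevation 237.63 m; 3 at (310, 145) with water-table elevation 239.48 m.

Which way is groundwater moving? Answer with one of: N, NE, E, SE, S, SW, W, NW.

Taking 1 as reference: 2−1 = (115, -115, +3.16); 3−1 = (130, -220, +5.01).
Solve a·Δx + b·Δy = Δh: det = 115·(-220) − 130·(-115) = -10350.
∂h/∂x = [(+3.16)·(-220) − (+5.01)·(-115)] / -10350 = +0.01150
∂h/∂y = [115·(+5.01) − 130·(+3.16)] / -10350 = -0.01598
Flow = −∇h = (-0.01150 east, +0.01598 north), which points northwest.

NW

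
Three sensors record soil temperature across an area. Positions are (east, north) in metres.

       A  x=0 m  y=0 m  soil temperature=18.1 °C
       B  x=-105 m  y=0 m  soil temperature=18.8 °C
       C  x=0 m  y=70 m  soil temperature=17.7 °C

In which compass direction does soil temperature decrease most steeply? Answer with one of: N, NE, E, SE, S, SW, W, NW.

∂T/∂x = (18.8 − 18.1) / (-105 − 0) = -0.006667
∂T/∂y = (17.7 − 18.1) / (70 − 0) = -0.005714
Steepest decrease is along −∇f = (+0.006667 E, +0.005714 N) → northeast.

NE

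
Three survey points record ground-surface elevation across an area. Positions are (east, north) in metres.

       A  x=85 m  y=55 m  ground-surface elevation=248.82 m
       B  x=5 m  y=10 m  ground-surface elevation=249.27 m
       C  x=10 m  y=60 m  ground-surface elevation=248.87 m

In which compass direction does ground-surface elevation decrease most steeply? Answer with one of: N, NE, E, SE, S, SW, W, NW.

Taking A as reference: B−A = (-80, -45, +0.45); C−A = (-75, 5, +0.05).
Solve a·Δx + b·Δy = Δz: det = (-80)·5 − (-75)·(-45) = -3775.
∂z/∂x = [(+0.45)·5 − (+0.05)·(-45)] / -3775 = -0.001192
∂z/∂y = [(-80)·(+0.05) − (-75)·(+0.45)] / -3775 = -0.007881
Steepest decrease is along −∇f = (+0.001192 E, +0.007881 N) → north.

N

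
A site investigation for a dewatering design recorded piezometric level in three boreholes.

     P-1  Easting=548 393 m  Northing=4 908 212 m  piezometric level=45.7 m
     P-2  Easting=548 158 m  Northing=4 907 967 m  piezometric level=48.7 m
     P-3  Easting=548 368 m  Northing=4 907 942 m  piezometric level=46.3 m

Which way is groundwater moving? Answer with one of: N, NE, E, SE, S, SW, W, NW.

E

With h = a·x + b·y + c and P-1 as origin, the differences give:
  (-235)·a + (-245)·b = +3.0
  (-25)·a + (-270)·b = +0.6
Eliminate b (×(-270) and ×(-245), subtract): 57325·a = -663.00 → a = ∂h/∂x = -0.01157
Back-substitute: b = ∂h/∂y = -0.001151.
Flow = −∇h = (+0.01157 east, +0.001151 north), which points east.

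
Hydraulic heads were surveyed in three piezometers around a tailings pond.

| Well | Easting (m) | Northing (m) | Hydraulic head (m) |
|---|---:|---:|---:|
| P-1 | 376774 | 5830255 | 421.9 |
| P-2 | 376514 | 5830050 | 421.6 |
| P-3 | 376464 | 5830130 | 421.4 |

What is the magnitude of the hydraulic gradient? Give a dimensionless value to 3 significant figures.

With h = a·x + b·y + c and P-1 as origin, the differences give:
  (-260)·a + (-205)·b = -0.3
  (-310)·a + (-125)·b = -0.5
Eliminate b (×(-125) and ×(-205), subtract): -31050·a = -65.00 → a = ∂h/∂x = +0.002093
Back-substitute: b = ∂h/∂y = -0.001192.
|∇h| = √(0.002093² + -0.001192²) = 0.002409

0.00241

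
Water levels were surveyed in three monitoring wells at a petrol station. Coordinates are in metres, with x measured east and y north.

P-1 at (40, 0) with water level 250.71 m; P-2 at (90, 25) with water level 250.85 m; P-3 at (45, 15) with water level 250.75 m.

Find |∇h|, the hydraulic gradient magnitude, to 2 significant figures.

0.0027

With h = a·x + b·y + c and P-1 as origin, the differences give:
  50·a + 25·b = +0.14
  5·a + 15·b = +0.04
Eliminate b (×15 and ×25, subtract): 625·a = 1.100 → a = ∂h/∂x = +0.001760
Back-substitute: b = ∂h/∂y = +0.002080.
|∇h| = √(0.001760² + 0.002080²) = 0.002725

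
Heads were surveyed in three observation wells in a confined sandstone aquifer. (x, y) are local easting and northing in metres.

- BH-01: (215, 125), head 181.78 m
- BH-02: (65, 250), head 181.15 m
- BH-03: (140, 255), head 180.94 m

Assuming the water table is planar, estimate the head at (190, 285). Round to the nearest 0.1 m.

With h = a·x + b·y + c and BH-01 as origin, the differences give:
  (-150)·a + 125·b = -0.63
  (-75)·a + 130·b = -0.84
Eliminate b (×130 and ×125, subtract): -10125·a = 23.100 → a = ∂h/∂x = -0.002281
Back-substitute: b = ∂h/∂y = -0.007778.
h(190, 285) = 181.78 + (-0.002281)·(-25) + (-0.007778)·(160) = 181.78 +0.057 -1.244 = 180.593 m.

180.6 m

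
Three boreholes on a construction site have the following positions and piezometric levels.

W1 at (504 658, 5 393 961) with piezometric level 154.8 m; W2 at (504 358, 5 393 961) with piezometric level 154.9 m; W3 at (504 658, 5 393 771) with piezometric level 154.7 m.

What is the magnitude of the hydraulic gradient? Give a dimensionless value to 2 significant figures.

∂h/∂x = (154.9 − 154.8) / (504358 − 504658) = -0.0003333
∂h/∂y = (154.7 − 154.8) / (5393771 − 5393961) = +0.0005263
|∇h| = √(-0.0003333² + 0.0005263²) = 0.000623

0.00062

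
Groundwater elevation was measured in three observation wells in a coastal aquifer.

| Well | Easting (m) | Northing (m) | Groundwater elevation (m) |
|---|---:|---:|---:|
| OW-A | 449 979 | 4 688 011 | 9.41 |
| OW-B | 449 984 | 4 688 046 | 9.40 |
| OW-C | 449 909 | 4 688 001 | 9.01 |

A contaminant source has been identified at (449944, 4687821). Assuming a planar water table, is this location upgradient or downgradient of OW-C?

Three-point gradient (reference OW-A): Δ to OW-B = (5, 35, -0.01), Δ to OW-C = (-70, -10, -0.40).
∂h/∂x = +0.005875, ∂h/∂y = -0.001125 (det = 2400).
Head at (449944, 4687821) = 9.41 + (+0.005875)·(-35) + (-0.001125)·(-190) = 9.42 m.
That is higher than the 9.01 m at OW-C, so the point is upgradient.

upgradient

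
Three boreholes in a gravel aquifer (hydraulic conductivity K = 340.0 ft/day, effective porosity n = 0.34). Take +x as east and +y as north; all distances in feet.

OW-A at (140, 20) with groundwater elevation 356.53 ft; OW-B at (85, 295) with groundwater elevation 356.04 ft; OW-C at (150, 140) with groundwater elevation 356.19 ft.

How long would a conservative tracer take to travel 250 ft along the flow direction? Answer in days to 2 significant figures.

56 days

Differences from OW-A: to OW-B (Δx, Δy, Δh) = (-55, 275, -0.49); to OW-C = (10, 120, -0.34).
Solve a·Δx + b·Δy = Δh: det = (-55)·120 − 10·275 = -9350.
∂h/∂x = [(-0.49)·120 − (-0.34)·275] / -9350 = -0.003711
∂h/∂y = [(-55)·(-0.34) − 10·(-0.49)] / -9350 = -0.002524
|∇h| = √(-0.003711² + -0.002524²) = 0.004488
Seepage velocity v = K·i/n = 340.0 × 0.004488 / 0.34 = 4.488 ft/day.
t = 250 / 4.488 = 55.7 days.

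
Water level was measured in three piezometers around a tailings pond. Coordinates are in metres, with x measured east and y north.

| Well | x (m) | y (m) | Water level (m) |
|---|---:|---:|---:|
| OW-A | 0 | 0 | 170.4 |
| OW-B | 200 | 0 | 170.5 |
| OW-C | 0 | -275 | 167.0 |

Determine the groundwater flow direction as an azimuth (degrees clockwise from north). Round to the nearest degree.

∂h/∂x = (170.5 − 170.4) / (200 − 0) = +0.0005000
∂h/∂y = (167.0 − 170.4) / (-275 − 0) = +0.01236
Flow direction (−∇h) has components (-0.0005000 E, -0.01236 N).
Azimuth = atan2(E, N) = atan2(-0.0005000, -0.01236) = 182.3° ≈ 182°.

182°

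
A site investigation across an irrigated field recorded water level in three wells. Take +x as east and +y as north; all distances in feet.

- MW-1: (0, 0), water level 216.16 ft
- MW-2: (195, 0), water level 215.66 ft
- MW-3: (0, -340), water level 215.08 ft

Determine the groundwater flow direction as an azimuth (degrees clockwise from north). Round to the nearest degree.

∂h/∂x = (215.66 − 216.16) / (195 − 0) = -0.002564
∂h/∂y = (215.08 − 216.16) / (-340 − 0) = +0.003176
Flow direction (−∇h) has components (+0.002564 E, -0.003176 N).
Azimuth = atan2(E, N) = atan2(+0.002564, -0.003176) = 141.1° ≈ 141°.

141°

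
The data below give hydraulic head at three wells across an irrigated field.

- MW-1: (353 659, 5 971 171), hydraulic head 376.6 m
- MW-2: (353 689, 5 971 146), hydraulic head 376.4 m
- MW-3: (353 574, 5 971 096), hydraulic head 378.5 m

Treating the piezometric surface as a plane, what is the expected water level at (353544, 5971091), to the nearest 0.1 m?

379.0 m

Three-point gradient (reference MW-1): Δ to MW-2 = (30, -25, -0.2), Δ to MW-3 = (-85, -75, +1.9).
∂h/∂x = -0.01429, ∂h/∂y = -0.009143 (det = -4375).
h(353544, 5971091) = 376.6 + (-0.01429)·(-115) + (-0.009143)·(-80) = 376.6 +1.643 +0.731 = 378.974 m.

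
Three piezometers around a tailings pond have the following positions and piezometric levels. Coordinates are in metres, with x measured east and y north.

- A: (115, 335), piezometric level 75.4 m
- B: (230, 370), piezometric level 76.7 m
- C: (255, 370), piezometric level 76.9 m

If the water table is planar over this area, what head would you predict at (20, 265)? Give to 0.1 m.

With h = a·x + b·y + c and A as origin, the differences give:
  115·a + 35·b = +1.3
  140·a + 35·b = +1.5
Eliminate b (×35 and ×35, subtract): -875·a = -7.00 → a = ∂h/∂x = +0.008000
Back-substitute: b = ∂h/∂y = +0.01086.
h(20, 265) = 75.4 + (+0.008000)·(-95) + (+0.01086)·(-70) = 75.4 -0.760 -0.760 = 73.880 m.

73.9 m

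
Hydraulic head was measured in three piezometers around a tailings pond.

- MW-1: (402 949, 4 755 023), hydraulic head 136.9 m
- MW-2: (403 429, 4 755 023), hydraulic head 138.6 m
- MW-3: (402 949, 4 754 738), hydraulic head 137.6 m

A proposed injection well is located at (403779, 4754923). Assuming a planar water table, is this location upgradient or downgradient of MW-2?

upgradient

∂h/∂x = (138.6 − 136.9) / (403429 − 402949) = +0.003542
∂h/∂y = (137.6 − 136.9) / (4754738 − 4755023) = -0.002456
Head at (403779, 4754923) = 136.9 + (+0.003542)·(830) + (-0.002456)·(-100) = 140.09 m.
That is higher than the 138.6 m at MW-2, so the point is upgradient.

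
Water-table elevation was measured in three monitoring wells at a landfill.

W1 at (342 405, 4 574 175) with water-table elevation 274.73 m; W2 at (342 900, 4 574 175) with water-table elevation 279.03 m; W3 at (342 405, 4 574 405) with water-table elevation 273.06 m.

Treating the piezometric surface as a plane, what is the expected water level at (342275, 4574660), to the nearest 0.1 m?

270.1 m

∂h/∂x = (279.03 − 274.73) / (342900 − 342405) = +0.008687
∂h/∂y = (273.06 − 274.73) / (4574405 − 4574175) = -0.007261
h(342275, 4574660) = 274.73 + (+0.008687)·(-130) + (-0.007261)·(485) = 274.73 -1.129 -3.522 = 270.079 m.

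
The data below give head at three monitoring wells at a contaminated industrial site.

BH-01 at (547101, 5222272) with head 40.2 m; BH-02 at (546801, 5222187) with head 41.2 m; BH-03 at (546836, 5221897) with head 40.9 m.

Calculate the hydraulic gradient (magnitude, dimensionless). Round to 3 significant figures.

0.00356

Differences from BH-01: to BH-02 (Δx, Δy, Δh) = (-300, -85, +1.0); to BH-03 = (-265, -375, +0.7).
Determinant of the coordinate differences = (-300)·(-375) − (-265)·(-85) = 89975.
∂h/∂x = [(+1.0)·(-375) − (+0.7)·(-85)] / 89975 = -0.003507
∂h/∂y = [(-300)·(+0.7) − (-265)·(+1.0)] / 89975 = +0.0006113
|∇h| = √(-0.003507² + 0.0006113²) = 0.00356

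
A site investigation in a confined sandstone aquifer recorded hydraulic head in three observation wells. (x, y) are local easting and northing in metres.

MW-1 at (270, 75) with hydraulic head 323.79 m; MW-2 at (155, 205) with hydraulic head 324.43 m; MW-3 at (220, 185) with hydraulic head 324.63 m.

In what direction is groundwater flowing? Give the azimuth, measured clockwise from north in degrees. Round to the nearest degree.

Three-point gradient (reference MW-1): Δ to MW-2 = (-115, 130, +0.64), Δ to MW-3 = (-50, 110, +0.84).
∂h/∂x = +0.006309, ∂h/∂y = +0.01050 (det = -6150).
Flow direction (−∇h) has components (-0.006309 E, -0.01050 N).
Azimuth = atan2(E, N) = atan2(-0.006309, -0.01050) = 211.0° ≈ 211°.

211°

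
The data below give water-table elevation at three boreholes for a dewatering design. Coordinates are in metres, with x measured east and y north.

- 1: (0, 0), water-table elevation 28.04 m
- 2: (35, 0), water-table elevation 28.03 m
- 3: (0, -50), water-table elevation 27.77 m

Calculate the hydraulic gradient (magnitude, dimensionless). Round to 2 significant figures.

0.0054

∂h/∂x = (28.03 − 28.04) / (35 − 0) = -0.0002857
∂h/∂y = (27.77 − 28.04) / (-50 − 0) = +0.005400
|∇h| = √(-0.0002857² + 0.005400²) = 0.005408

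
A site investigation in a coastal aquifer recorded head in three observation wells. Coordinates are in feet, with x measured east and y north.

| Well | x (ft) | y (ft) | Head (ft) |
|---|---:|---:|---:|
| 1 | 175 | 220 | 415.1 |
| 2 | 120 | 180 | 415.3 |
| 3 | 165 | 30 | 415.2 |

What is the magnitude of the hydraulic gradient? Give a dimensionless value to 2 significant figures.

Differences from 1: to 2 (Δx, Δy, Δh) = (-55, -40, +0.2); to 3 = (-10, -190, +0.1).
Determinant of the coordinate differences = (-55)·(-190) − (-10)·(-40) = 10050.
∂h/∂x = [(+0.2)·(-190) − (+0.1)·(-40)] / 10050 = -0.003383
∂h/∂y = [(-55)·(+0.1) − (-10)·(+0.2)] / 10050 = -0.0003483
|∇h| = √(-0.003383² + -0.0003483²) = 0.003401

0.0034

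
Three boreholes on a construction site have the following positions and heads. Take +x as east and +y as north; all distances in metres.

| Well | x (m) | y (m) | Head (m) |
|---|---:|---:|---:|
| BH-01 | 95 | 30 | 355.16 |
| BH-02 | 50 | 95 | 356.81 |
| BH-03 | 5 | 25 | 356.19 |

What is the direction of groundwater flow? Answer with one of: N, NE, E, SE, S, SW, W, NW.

With h = a·x + b·y + c and BH-01 as origin, the differences give:
  (-45)·a + 65·b = +1.65
  (-90)·a + (-5)·b = +1.03
Eliminate b (×(-5) and ×65, subtract): 6075·a = -75.200 → a = ∂h/∂x = -0.01238
Back-substitute: b = ∂h/∂y = +0.01681.
Flow = −∇h = (+0.01238 east, -0.01681 north), which points southeast.

SE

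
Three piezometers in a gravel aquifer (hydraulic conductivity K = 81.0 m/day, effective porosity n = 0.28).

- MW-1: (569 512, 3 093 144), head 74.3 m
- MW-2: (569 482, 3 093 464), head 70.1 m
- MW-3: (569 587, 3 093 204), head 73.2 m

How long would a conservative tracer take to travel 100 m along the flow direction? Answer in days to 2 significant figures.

Differences from MW-1: to MW-2 (Δx, Δy, Δh) = (-30, 320, -4.2); to MW-3 = (75, 60, -1.1).
Determinant of the coordinate differences = (-30)·60 − 75·320 = -25800.
∂h/∂x = [(-4.2)·60 − (-1.1)·320] / -25800 = -0.003876
∂h/∂y = [(-30)·(-1.1) − 75·(-4.2)] / -25800 = -0.01349
|∇h| = √(-0.003876² + -0.01349²) = 0.01404
Seepage velocity v = K·i/n = 81.0 × 0.01404 / 0.28 = 4.062 m/day.
t = 100 / 4.062 = 24.62 days.

25 days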